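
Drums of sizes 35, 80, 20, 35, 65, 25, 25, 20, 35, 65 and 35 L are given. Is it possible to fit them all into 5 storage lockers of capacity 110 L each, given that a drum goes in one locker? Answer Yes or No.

A valid assignment using 5 storage lockers:
  locker 1: 80 + 25 = 105
  locker 2: 65 + 35 = 100
  locker 3: 65 + 35 = 100
  locker 4: 35 + 35 + 25 = 95
  locker 5: 20 + 20 = 40
Every load is within 110 L, so 5 storage lockers suffice.

Yes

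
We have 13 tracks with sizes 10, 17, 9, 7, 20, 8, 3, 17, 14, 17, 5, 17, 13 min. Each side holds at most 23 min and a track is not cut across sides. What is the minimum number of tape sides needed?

8

Total = 20 + 17 + 17 + 17 + 17 + 14 + 13 + 10 + 9 + 8 + 7 + 5 + 3 = 157 min.
Lower bound: ⌈157/23⌉ = 7 tape sides.
A packing using 8 tape sides:
  side 1: 20 + 3 = 23
  side 2: 17 + 5 = 22
  side 3: 17 = 17
  side 4: 17 = 17
  side 5: 17 = 17
  side 6: 14 + 9 = 23
  side 7: 13 + 10 = 23
  side 8: 8 + 7 = 15
No arrangement into 7 tape sides stays within capacity, so 8 is optimal.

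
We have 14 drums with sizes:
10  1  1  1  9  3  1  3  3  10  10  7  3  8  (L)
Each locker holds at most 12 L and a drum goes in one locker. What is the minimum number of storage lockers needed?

7

Total = 10 + 10 + 10 + 9 + 8 + 7 + 3 + 3 + 3 + 3 + 1 + 1 + 1 + 1 = 70 L.
Lower bound: ⌈70/12⌉ = 6 storage lockers.
A packing using 7 storage lockers:
  locker 1: 10 + 1 + 1 = 12
  locker 2: 10 + 1 + 1 = 12
  locker 3: 10 = 10
  locker 4: 9 + 3 = 12
  locker 5: 8 + 3 = 11
  locker 6: 7 + 3 = 10
  locker 7: 3 = 3
No arrangement into 6 storage lockers stays within capacity, so 7 is optimal.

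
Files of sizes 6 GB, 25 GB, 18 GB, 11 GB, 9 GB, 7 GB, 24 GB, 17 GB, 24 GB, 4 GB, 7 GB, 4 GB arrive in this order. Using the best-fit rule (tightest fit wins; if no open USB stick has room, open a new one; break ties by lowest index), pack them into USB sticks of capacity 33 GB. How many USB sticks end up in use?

  6 → USB stick 1 (new)  [load 6/33]
  25 → USB stick 1  [load 31/33]
  18 → USB stick 2 (new)  [load 18/33]
  11 → USB stick 2  [load 29/33]
  9 → USB stick 3 (new)  [load 9/33]
  7 → USB stick 3  [load 16/33]
  24 → USB stick 4 (new)  [load 24/33]
  17 → USB stick 3  [load 33/33]
  24 → USB stick 5 (new)  [load 24/33]
  4 → USB stick 2  [load 33/33]
  7 → USB stick 4  [load 31/33]
  4 → USB stick 5  [load 28/33]
5 USB sticks opened.

5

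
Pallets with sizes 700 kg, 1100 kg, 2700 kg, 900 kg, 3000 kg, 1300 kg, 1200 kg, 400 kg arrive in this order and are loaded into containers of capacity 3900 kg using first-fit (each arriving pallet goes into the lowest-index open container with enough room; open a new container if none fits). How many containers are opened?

  700 → container 1 (new)  [load 700/3900]
  1100 → container 1  [load 1800/3900]
  2700 → container 2 (new)  [load 2700/3900]
  900 → container 1  [load 2700/3900]
  3000 → container 3 (new)  [load 3000/3900]
  1300 → container 4 (new)  [load 1300/3900]
  1200 → container 1  [load 3900/3900]
  400 → container 2  [load 3100/3900]
4 containers opened.

4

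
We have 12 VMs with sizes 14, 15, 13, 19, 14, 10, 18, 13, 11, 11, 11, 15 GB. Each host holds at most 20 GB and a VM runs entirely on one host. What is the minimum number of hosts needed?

12

Total = 19 + 18 + 15 + 15 + 14 + 14 + 13 + 13 + 11 + 11 + 11 + 10 = 164 GB.
Lower bound: ⌈164/20⌉ = 9 hosts.
Also, 11 VMs each exceed 10 GB, and no two of those can share a host, so at least 11 hosts are needed.
A packing using 12 hosts:
  host 1: 19 = 19
  host 2: 18 = 18
  host 3: 15 = 15
  host 4: 15 = 15
  host 5: 14 = 14
  host 6: 14 = 14
  host 7: 13 = 13
  host 8: 13 = 13
  host 9: 11 = 11
  host 10: 11 = 11
  host 11: 11 = 11
  host 12: 10 = 10
No arrangement into 11 hosts stays within capacity, so 12 is optimal.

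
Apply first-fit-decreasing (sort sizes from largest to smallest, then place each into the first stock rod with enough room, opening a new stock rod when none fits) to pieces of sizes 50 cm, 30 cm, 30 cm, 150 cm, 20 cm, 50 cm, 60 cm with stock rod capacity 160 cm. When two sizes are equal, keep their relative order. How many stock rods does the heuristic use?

Sorted descending: 150, 60, 50, 50, 30, 30, 20.
  150 → stock rod 1 (new)  [load 150/160]
  60 → stock rod 2 (new)  [load 60/160]
  50 → stock rod 2  [load 110/160]
  50 → stock rod 2  [load 160/160]
  30 → stock rod 3 (new)  [load 30/160]
  30 → stock rod 3  [load 60/160]
  20 → stock rod 3  [load 80/160]
3 stock rods opened.

3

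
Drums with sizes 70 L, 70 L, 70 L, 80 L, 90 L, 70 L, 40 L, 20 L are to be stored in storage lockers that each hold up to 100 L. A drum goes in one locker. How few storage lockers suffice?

Total = 90 + 80 + 70 + 70 + 70 + 70 + 40 + 20 = 510 L.
Lower bound: ⌈510/100⌉ = 6 storage lockers.
A packing using 7 storage lockers:
  locker 1: 90 = 90
  locker 2: 80 + 20 = 100
  locker 3: 70 = 70
  locker 4: 70 = 70
  locker 5: 70 = 70
  locker 6: 70 = 70
  locker 7: 40 = 40
No arrangement into 6 storage lockers stays within capacity, so 7 is optimal.

7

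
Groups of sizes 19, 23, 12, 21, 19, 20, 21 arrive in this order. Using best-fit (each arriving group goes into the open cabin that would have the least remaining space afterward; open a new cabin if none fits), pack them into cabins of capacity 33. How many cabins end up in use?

  19 → cabin 1 (new)  [load 19/33]
  23 → cabin 2 (new)  [load 23/33]
  12 → cabin 1  [load 31/33]
  21 → cabin 3 (new)  [load 21/33]
  19 → cabin 4 (new)  [load 19/33]
  20 → cabin 5 (new)  [load 20/33]
  21 → cabin 6 (new)  [load 21/33]
6 cabins opened.

6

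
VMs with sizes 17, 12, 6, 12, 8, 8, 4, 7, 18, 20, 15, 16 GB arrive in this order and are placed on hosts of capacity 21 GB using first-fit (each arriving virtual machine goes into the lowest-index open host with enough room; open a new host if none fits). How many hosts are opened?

  17 → host 1 (new)  [load 17/21]
  12 → host 2 (new)  [load 12/21]
  6 → host 2  [load 18/21]
  12 → host 3 (new)  [load 12/21]
  8 → host 3  [load 20/21]
  8 → host 4 (new)  [load 8/21]
  4 → host 1  [load 21/21]
  7 → host 4  [load 15/21]
  18 → host 5 (new)  [load 18/21]
  20 → host 6 (new)  [load 20/21]
  15 → host 7 (new)  [load 15/21]
  16 → host 8 (new)  [load 16/21]
8 hosts opened.

8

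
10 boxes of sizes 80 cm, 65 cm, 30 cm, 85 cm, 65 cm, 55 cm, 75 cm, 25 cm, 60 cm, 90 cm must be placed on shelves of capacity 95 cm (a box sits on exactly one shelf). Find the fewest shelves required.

Total = 90 + 85 + 80 + 75 + 65 + 65 + 60 + 55 + 30 + 25 = 630 cm.
Lower bound: ⌈630/95⌉ = 7 shelves.
Also, 8 boxes each exceed 95/2 cm, and no two of those can share a shelf, so at least 8 shelves are needed.
A packing using 8 shelves:
  shelf 1: 90 = 90
  shelf 2: 85 = 85
  shelf 3: 80 = 80
  shelf 4: 75 = 75
  shelf 5: 65 + 30 = 95
  shelf 6: 65 + 25 = 90
  shelf 7: 60 = 60
  shelf 8: 55 = 55
This matches the lower bound, so 8 is optimal.

8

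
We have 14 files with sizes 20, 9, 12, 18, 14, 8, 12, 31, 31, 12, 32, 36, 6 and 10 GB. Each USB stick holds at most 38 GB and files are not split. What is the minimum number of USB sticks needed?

Total = 36 + 32 + 31 + 31 + 20 + 18 + 14 + 12 + 12 + 12 + 10 + 9 + 8 + 6 = 251 GB.
Lower bound: ⌈251/38⌉ = 7 USB sticks.
A packing using 8 USB sticks:
  USB stick 1: 36 = 36
  USB stick 2: 32 + 6 = 38
  USB stick 3: 31 = 31
  USB stick 4: 31 = 31
  USB stick 5: 20 + 18 = 38
  USB stick 6: 14 + 12 + 12 = 38
  USB stick 7: 12 + 10 + 9 = 31
  USB stick 8: 8 = 8
No arrangement into 7 USB sticks stays within capacity, so 8 is optimal.

8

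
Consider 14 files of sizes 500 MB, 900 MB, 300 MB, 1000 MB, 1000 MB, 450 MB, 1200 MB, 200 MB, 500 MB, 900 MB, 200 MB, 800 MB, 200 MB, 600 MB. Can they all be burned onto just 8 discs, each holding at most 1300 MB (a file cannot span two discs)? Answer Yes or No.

A valid assignment using 8 discs:
  disc 1: 1200 = 1200
  disc 2: 1000 + 300 = 1300
  disc 3: 1000 + 200 = 1200
  disc 4: 900 + 200 + 200 = 1300
  disc 5: 900 = 900
  disc 6: 800 + 500 = 1300
  disc 7: 600 + 500 = 1100
  disc 8: 450 = 450
Every load is within 1300 MB, so 8 discs suffice.

Yes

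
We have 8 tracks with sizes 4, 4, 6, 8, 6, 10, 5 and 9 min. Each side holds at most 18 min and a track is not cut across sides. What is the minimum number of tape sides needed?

Total = 10 + 9 + 8 + 6 + 6 + 5 + 4 + 4 = 52 min.
Lower bound: ⌈52/18⌉ = 3 tape sides.
A packing using 3 tape sides:
  side 1: 10 + 8 = 18
  side 2: 9 + 5 + 4 = 18
  side 3: 6 + 6 + 4 = 16
This matches the lower bound, so 3 is optimal.

3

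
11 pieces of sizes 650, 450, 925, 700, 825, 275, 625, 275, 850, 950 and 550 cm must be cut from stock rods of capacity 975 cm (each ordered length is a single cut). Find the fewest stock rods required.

Total = 950 + 925 + 850 + 825 + 700 + 650 + 625 + 550 + 450 + 275 + 275 = 7075 cm.
Lower bound: ⌈7075/975⌉ = 8 stock rods.
A packing using 9 stock rods:
  stock rod 1: 950 = 950
  stock rod 2: 925 = 925
  stock rod 3: 850 = 850
  stock rod 4: 825 = 825
  stock rod 5: 700 + 275 = 975
  stock rod 6: 650 + 275 = 925
  stock rod 7: 625 = 625
  stock rod 8: 550 = 550
  stock rod 9: 450 = 450
No arrangement into 8 stock rods stays within capacity, so 9 is optimal.

9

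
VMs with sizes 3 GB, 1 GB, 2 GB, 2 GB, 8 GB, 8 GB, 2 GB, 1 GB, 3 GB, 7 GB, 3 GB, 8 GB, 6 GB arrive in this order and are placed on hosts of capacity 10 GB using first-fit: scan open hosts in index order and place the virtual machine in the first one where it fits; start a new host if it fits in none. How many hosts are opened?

6

  3 → host 1 (new)  [load 3/10]
  1 → host 1  [load 4/10]
  2 → host 1  [load 6/10]
  2 → host 1  [load 8/10]
  8 → host 2 (new)  [load 8/10]
  8 → host 3 (new)  [load 8/10]
  2 → host 1  [load 10/10]
  1 → host 2  [load 9/10]
  3 → host 4 (new)  [load 3/10]
  7 → host 4  [load 10/10]
  3 → host 5 (new)  [load 3/10]
  8 → host 6 (new)  [load 8/10]
  6 → host 5  [load 9/10]
6 hosts opened.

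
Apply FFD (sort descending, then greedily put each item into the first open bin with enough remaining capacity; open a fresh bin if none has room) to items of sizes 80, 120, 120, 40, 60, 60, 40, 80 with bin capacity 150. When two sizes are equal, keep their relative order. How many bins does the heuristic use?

Sorted descending: 120, 120, 80, 80, 60, 60, 40, 40.
  120 → bin 1 (new)  [load 120/150]
  120 → bin 2 (new)  [load 120/150]
  80 → bin 3 (new)  [load 80/150]
  80 → bin 4 (new)  [load 80/150]
  60 → bin 3  [load 140/150]
  60 → bin 4  [load 140/150]
  40 → bin 5 (new)  [load 40/150]
  40 → bin 5  [load 80/150]
5 bins opened.

5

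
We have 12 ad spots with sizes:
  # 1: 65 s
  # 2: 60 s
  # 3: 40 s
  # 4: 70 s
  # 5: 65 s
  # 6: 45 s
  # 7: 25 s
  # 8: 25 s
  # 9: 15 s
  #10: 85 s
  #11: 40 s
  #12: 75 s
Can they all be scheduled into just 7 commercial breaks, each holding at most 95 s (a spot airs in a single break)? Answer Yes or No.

Total = 610 s; ⌈610/95⌉ = 7.
The bound of 7 does not rule out 7, but exhaustive search shows no assignment into 7 commercial breaks of capacity 95 s exists — the minimum is 8.

No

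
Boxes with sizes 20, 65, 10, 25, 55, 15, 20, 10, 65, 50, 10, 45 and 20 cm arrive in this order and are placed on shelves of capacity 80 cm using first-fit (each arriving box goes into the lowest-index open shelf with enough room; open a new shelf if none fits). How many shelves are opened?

6

  20 → shelf 1 (new)  [load 20/80]
  65 → shelf 2 (new)  [load 65/80]
  10 → shelf 1  [load 30/80]
  25 → shelf 1  [load 55/80]
  55 → shelf 3 (new)  [load 55/80]
  15 → shelf 1  [load 70/80]
  20 → shelf 3  [load 75/80]
  10 → shelf 1  [load 80/80]
  65 → shelf 4 (new)  [load 65/80]
  50 → shelf 5 (new)  [load 50/80]
  10 → shelf 2  [load 75/80]
  45 → shelf 6 (new)  [load 45/80]
  20 → shelf 5  [load 70/80]
6 shelves opened.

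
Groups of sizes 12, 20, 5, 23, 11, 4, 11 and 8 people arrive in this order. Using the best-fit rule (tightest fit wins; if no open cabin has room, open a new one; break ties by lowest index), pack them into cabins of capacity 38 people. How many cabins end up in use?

  12 → cabin 1 (new)  [load 12/38]
  20 → cabin 1  [load 32/38]
  5 → cabin 1  [load 37/38]
  23 → cabin 2 (new)  [load 23/38]
  11 → cabin 2  [load 34/38]
  4 → cabin 2  [load 38/38]
  11 → cabin 3 (new)  [load 11/38]
  8 → cabin 3  [load 19/38]
3 cabins opened.

3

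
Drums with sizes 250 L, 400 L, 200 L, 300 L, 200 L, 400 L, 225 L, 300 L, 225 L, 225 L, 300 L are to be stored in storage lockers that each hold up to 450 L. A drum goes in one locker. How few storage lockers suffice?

Total = 400 + 400 + 300 + 300 + 300 + 250 + 225 + 225 + 225 + 200 + 200 = 3025 L.
Lower bound: ⌈3025/450⌉ = 7 storage lockers.
A packing using 8 storage lockers:
  locker 1: 400 = 400
  locker 2: 400 = 400
  locker 3: 300 = 300
  locker 4: 300 = 300
  locker 5: 300 = 300
  locker 6: 250 + 200 = 450
  locker 7: 225 + 225 = 450
  locker 8: 225 + 200 = 425
No arrangement into 7 storage lockers stays within capacity, so 8 is optimal.

8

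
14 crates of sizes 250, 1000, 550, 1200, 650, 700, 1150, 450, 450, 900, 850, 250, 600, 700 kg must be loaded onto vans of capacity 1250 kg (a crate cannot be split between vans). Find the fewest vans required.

9

Total = 1200 + 1150 + 1000 + 900 + 850 + 700 + 700 + 650 + 600 + 550 + 450 + 450 + 250 + 250 = 9700 kg.
Lower bound: ⌈9700/1250⌉ = 8 vans.
A packing using 9 vans:
  van 1: 1200 = 1200
  van 2: 1150 = 1150
  van 3: 1000 + 250 = 1250
  van 4: 900 + 250 = 1150
  van 5: 850 = 850
  van 6: 700 + 550 = 1250
  van 7: 700 + 450 = 1150
  van 8: 650 + 600 = 1250
  van 9: 450 = 450
No arrangement into 8 vans stays within capacity, so 9 is optimal.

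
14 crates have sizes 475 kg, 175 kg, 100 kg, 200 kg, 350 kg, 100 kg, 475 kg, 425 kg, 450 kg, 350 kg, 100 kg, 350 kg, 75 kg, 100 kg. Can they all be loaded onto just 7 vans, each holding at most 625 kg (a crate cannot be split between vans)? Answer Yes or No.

A valid assignment using 7 vans:
  van 1: 475 + 100 = 575
  van 2: 475 + 100 = 575
  van 3: 450 + 175 = 625
  van 4: 425 + 200 = 625
  van 5: 350 + 100 + 100 + 75 = 625
  van 6: 350 = 350
  van 7: 350 = 350
Every load is within 625 kg, so 7 vans suffice.

Yes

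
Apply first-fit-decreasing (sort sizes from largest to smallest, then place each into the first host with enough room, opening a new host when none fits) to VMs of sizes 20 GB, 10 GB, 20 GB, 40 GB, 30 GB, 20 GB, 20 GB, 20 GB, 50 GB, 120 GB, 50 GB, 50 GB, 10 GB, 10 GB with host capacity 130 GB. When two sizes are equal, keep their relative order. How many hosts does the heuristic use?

Sorted descending: 120, 50, 50, 50, 40, 30, 20, 20, 20, 20, 20, 10, 10, 10.
  120 → host 1 (new)  [load 120/130]
  50 → host 2 (new)  [load 50/130]
  50 → host 2  [load 100/130]
  50 → host 3 (new)  [load 50/130]
  40 → host 3  [load 90/130]
  30 → host 2  [load 130/130]
  20 → host 3  [load 110/130]
  20 → host 3  [load 130/130]
  20 → host 4 (new)  [load 20/130]
  20 → host 4  [load 40/130]
  20 → host 4  [load 60/130]
  10 → host 1  [load 130/130]
  10 → host 4  [load 70/130]
  10 → host 4  [load 80/130]
4 hosts opened.

4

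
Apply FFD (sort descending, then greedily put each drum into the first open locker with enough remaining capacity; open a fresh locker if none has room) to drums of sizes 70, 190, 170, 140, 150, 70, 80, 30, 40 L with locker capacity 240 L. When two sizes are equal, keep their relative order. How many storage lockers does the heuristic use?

Sorted descending: 190, 170, 150, 140, 80, 70, 70, 40, 30.
  190 → locker 1 (new)  [load 190/240]
  170 → locker 2 (new)  [load 170/240]
  150 → locker 3 (new)  [load 150/240]
  140 → locker 4 (new)  [load 140/240]
  80 → locker 3  [load 230/240]
  70 → locker 2  [load 240/240]
  70 → locker 4  [load 210/240]
  40 → locker 1  [load 230/240]
  30 → locker 4  [load 240/240]
4 storage lockers opened.

4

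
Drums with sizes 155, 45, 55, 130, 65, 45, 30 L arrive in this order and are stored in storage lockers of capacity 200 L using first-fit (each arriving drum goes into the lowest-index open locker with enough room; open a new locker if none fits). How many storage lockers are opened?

  155 → locker 1 (new)  [load 155/200]
  45 → locker 1  [load 200/200]
  55 → locker 2 (new)  [load 55/200]
  130 → locker 2  [load 185/200]
  65 → locker 3 (new)  [load 65/200]
  45 → locker 3  [load 110/200]
  30 → locker 3  [load 140/200]
3 storage lockers opened.

3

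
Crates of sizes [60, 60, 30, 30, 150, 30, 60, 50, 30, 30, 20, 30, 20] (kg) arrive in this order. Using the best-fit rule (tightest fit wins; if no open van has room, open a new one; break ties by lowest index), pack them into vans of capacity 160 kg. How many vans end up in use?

4

  60 → van 1 (new)  [load 60/160]
  60 → van 1  [load 120/160]
  30 → van 1  [load 150/160]
  30 → van 2 (new)  [load 30/160]
  150 → van 3 (new)  [load 150/160]
  30 → van 2  [load 60/160]
  60 → van 2  [load 120/160]
  50 → van 4 (new)  [load 50/160]
  30 → van 2  [load 150/160]
  30 → van 4  [load 80/160]
  20 → van 4  [load 100/160]
  30 → van 4  [load 130/160]
  20 → van 4  [load 150/160]
4 vans opened.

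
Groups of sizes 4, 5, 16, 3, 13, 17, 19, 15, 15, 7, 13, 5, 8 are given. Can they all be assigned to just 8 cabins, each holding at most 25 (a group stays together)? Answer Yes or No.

Yes

A valid assignment using 7 cabins:
  cabin 1: 19 + 5 = 24
  cabin 2: 17 + 8 = 25
  cabin 3: 16 + 7 = 23
  cabin 4: 15 + 5 + 4 = 24
  cabin 5: 15 + 3 = 18
  cabin 6: 13 = 13
  cabin 7: 13 = 13
That uses only 7 ≤ 8, so 8 cabins are enough.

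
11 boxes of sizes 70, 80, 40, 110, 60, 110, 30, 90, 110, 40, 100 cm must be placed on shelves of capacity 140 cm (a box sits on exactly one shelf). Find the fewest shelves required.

Total = 110 + 110 + 110 + 100 + 90 + 80 + 70 + 60 + 40 + 40 + 30 = 840 cm.
Lower bound: ⌈840/140⌉ = 6 shelves.
A packing using 7 shelves:
  shelf 1: 110 + 30 = 140
  shelf 2: 110 = 110
  shelf 3: 110 = 110
  shelf 4: 100 + 40 = 140
  shelf 5: 90 + 40 = 130
  shelf 6: 80 + 60 = 140
  shelf 7: 70 = 70
No arrangement into 6 shelves stays within capacity, so 7 is optimal.

7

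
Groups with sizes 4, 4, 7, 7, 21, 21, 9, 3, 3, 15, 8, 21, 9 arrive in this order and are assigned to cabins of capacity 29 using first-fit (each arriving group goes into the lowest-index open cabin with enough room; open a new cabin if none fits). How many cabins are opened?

  4 → cabin 1 (new)  [load 4/29]
  4 → cabin 1  [load 8/29]
  7 → cabin 1  [load 15/29]
  7 → cabin 1  [load 22/29]
  21 → cabin 2 (new)  [load 21/29]
  21 → cabin 3 (new)  [load 21/29]
  9 → cabin 4 (new)  [load 9/29]
  3 → cabin 1  [load 25/29]
  3 → cabin 1  [load 28/29]
  15 → cabin 4  [load 24/29]
  8 → cabin 2  [load 29/29]
  21 → cabin 5 (new)  [load 21/29]
  9 → cabin 6 (new)  [load 9/29]
6 cabins opened.

6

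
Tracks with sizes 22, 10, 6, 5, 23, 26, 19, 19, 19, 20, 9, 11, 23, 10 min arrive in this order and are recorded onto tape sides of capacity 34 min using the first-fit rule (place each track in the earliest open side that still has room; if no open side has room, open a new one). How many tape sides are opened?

  22 → side 1 (new)  [load 22/34]
  10 → side 1  [load 32/34]
  6 → side 2 (new)  [load 6/34]
  5 → side 2  [load 11/34]
  23 → side 2  [load 34/34]
  26 → side 3 (new)  [load 26/34]
  19 → side 4 (new)  [load 19/34]
  19 → side 5 (new)  [load 19/34]
  19 → side 6 (new)  [load 19/34]
  20 → side 7 (new)  [load 20/34]
  9 → side 4  [load 28/34]
  11 → side 5  [load 30/34]
  23 → side 8 (new)  [load 23/34]
  10 → side 6  [load 29/34]
8 tape sides opened.

8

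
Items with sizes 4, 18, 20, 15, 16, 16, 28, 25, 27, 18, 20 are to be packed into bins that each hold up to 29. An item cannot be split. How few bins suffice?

10

Total = 28 + 27 + 25 + 20 + 20 + 18 + 18 + 16 + 16 + 15 + 4 = 207.
Lower bound: ⌈207/29⌉ = 8 bins.
Also, 10 items each exceed 29/2, and no two of those can share a bin, so at least 10 bins are needed.
A packing using 10 bins:
  bin 1: 28 = 28
  bin 2: 27 = 27
  bin 3: 25 + 4 = 29
  bin 4: 20 = 20
  bin 5: 20 = 20
  bin 6: 18 = 18
  bin 7: 18 = 18
  bin 8: 16 = 16
  bin 9: 16 = 16
  bin 10: 15 = 15
This matches the lower bound, so 10 is optimal.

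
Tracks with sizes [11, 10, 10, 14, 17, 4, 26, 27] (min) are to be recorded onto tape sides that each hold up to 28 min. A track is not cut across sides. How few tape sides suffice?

Total = 27 + 26 + 17 + 14 + 11 + 10 + 10 + 4 = 119 min.
Lower bound: ⌈119/28⌉ = 5 tape sides.
A packing using 5 tape sides:
  side 1: 27 = 27
  side 2: 26 = 26
  side 3: 17 + 11 = 28
  side 4: 14 + 10 + 4 = 28
  side 5: 10 = 10
This matches the lower bound, so 5 is optimal.

5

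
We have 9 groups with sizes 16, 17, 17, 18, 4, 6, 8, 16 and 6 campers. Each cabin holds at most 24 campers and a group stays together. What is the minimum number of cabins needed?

Total = 18 + 17 + 17 + 16 + 16 + 8 + 6 + 6 + 4 = 108 campers.
Lower bound: ⌈108/24⌉ = 5 cabins.
A packing using 5 cabins:
  cabin 1: 18 + 6 = 24
  cabin 2: 17 + 6 = 23
  cabin 3: 17 + 4 = 21
  cabin 4: 16 + 8 = 24
  cabin 5: 16 = 16
This matches the lower bound, so 5 is optimal.

5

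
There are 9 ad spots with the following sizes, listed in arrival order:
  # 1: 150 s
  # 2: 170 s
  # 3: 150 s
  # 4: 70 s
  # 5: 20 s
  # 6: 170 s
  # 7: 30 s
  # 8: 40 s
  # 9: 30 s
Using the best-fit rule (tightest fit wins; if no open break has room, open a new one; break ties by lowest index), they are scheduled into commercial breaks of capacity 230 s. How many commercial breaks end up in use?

  150 → break 1 (new)  [load 150/230]
  170 → break 2 (new)  [load 170/230]
  150 → break 3 (new)  [load 150/230]
  70 → break 1  [load 220/230]
  20 → break 2  [load 190/230]
  170 → break 4 (new)  [load 170/230]
  30 → break 2  [load 220/230]
  40 → break 4  [load 210/230]
  30 → break 3  [load 180/230]
4 commercial breaks opened.

4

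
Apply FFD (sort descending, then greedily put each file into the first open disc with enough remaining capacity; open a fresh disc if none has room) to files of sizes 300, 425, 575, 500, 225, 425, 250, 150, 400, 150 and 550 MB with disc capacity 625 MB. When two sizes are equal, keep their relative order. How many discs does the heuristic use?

7

Sorted descending: 575, 550, 500, 425, 425, 400, 300, 250, 225, 150, 150.
  575 → disc 1 (new)  [load 575/625]
  550 → disc 2 (new)  [load 550/625]
  500 → disc 3 (new)  [load 500/625]
  425 → disc 4 (new)  [load 425/625]
  425 → disc 5 (new)  [load 425/625]
  400 → disc 6 (new)  [load 400/625]
  300 → disc 7 (new)  [load 300/625]
  250 → disc 7  [load 550/625]
  225 → disc 6  [load 625/625]
  150 → disc 4  [load 575/625]
  150 → disc 5  [load 575/625]
7 discs opened.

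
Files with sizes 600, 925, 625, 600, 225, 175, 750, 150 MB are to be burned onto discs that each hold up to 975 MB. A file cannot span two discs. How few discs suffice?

5

Total = 925 + 750 + 625 + 600 + 600 + 225 + 175 + 150 = 4050 MB.
Lower bound: ⌈4050/975⌉ = 5 discs.
A packing using 5 discs:
  disc 1: 925 = 925
  disc 2: 750 + 225 = 975
  disc 3: 625 + 175 + 150 = 950
  disc 4: 600 = 600
  disc 5: 600 = 600
This matches the lower bound, so 5 is optimal.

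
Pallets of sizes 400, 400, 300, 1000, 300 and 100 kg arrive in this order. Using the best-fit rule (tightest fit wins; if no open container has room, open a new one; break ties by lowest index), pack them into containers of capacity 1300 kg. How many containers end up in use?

2

  400 → container 1 (new)  [load 400/1300]
  400 → container 1  [load 800/1300]
  300 → container 1  [load 1100/1300]
  1000 → container 2 (new)  [load 1000/1300]
  300 → container 2  [load 1300/1300]
  100 → container 1  [load 1200/1300]
2 containers opened.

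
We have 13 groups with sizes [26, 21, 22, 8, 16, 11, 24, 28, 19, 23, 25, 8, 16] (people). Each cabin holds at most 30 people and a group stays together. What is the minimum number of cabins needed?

10

Total = 28 + 26 + 25 + 24 + 23 + 22 + 21 + 19 + 16 + 16 + 11 + 8 + 8 = 247 people.
Lower bound: ⌈247/30⌉ = 9 cabins.
Also, 10 groups each exceed 15 people, and no two of those can share a cabin, so at least 10 cabins are needed.
A packing using 10 cabins:
  cabin 1: 28 = 28
  cabin 2: 26 = 26
  cabin 3: 25 = 25
  cabin 4: 24 = 24
  cabin 5: 23 = 23
  cabin 6: 22 + 8 = 30
  cabin 7: 21 + 8 = 29
  cabin 8: 19 + 11 = 30
  cabin 9: 16 = 16
  cabin 10: 16 = 16
This matches the lower bound, so 10 is optimal.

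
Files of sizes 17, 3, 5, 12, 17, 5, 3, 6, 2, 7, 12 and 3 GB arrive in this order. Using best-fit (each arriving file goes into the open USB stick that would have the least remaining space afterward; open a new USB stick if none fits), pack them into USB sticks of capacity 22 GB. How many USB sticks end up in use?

  17 → USB stick 1 (new)  [load 17/22]
  3 → USB stick 1  [load 20/22]
  5 → USB stick 2 (new)  [load 5/22]
  12 → USB stick 2  [load 17/22]
  17 → USB stick 3 (new)  [load 17/22]
  5 → USB stick 2  [load 22/22]
  3 → USB stick 3  [load 20/22]
  6 → USB stick 4 (new)  [load 6/22]
  2 → USB stick 1  [load 22/22]
  7 → USB stick 4  [load 13/22]
  12 → USB stick 5 (new)  [load 12/22]
  3 → USB stick 4  [load 16/22]
5 USB sticks opened.

5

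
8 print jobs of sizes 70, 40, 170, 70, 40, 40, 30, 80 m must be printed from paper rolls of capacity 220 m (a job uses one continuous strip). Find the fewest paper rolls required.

3

Total = 170 + 80 + 70 + 70 + 40 + 40 + 40 + 30 = 540 m.
Lower bound: ⌈540/220⌉ = 3 paper rolls.
A packing using 3 paper rolls:
  roll 1: 170 + 40 = 210
  roll 2: 80 + 70 + 70 = 220
  roll 3: 40 + 40 + 30 = 110
This matches the lower bound, so 3 is optimal.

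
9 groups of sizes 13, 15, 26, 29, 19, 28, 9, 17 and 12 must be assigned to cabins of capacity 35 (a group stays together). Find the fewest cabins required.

6

Total = 29 + 28 + 26 + 19 + 17 + 15 + 13 + 12 + 9 = 168.
Lower bound: ⌈168/35⌉ = 5 cabins.
A packing using 6 cabins:
  cabin 1: 29 = 29
  cabin 2: 28 = 28
  cabin 3: 26 + 9 = 35
  cabin 4: 19 + 15 = 34
  cabin 5: 17 + 13 = 30
  cabin 6: 12 = 12
No arrangement into 5 cabins stays within capacity, so 6 is optimal.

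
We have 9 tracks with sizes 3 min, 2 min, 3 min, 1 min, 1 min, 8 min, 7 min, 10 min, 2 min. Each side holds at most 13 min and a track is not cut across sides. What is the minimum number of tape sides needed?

Total = 10 + 8 + 7 + 3 + 3 + 2 + 2 + 1 + 1 = 37 min.
Lower bound: ⌈37/13⌉ = 3 tape sides.
A packing using 3 tape sides:
  side 1: 10 + 3 = 13
  side 2: 8 + 3 + 2 = 13
  side 3: 7 + 2 + 1 + 1 = 11
This matches the lower bound, so 3 is optimal.

3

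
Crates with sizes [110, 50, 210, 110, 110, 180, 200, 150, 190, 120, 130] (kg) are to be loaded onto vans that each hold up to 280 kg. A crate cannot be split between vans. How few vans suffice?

7

Total = 210 + 200 + 190 + 180 + 150 + 130 + 120 + 110 + 110 + 110 + 50 = 1560 kg.
Lower bound: ⌈1560/280⌉ = 6 vans.
A packing using 7 vans:
  van 1: 210 + 50 = 260
  van 2: 200 = 200
  van 3: 190 = 190
  van 4: 180 = 180
  van 5: 150 + 130 = 280
  van 6: 120 + 110 = 230
  van 7: 110 + 110 = 220
No arrangement into 6 vans stays within capacity, so 7 is optimal.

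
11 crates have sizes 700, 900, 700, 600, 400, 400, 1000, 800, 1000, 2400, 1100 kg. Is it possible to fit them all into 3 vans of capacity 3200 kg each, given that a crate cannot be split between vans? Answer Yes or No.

No

Total = 10000 kg; ⌈10000/3200⌉ = 4.
At least 4 vans are required, but only 3 are allowed.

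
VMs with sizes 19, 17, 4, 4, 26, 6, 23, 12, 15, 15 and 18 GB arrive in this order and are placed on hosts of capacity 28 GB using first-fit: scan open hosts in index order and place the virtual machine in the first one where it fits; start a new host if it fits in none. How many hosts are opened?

7

  19 → host 1 (new)  [load 19/28]
  17 → host 2 (new)  [load 17/28]
  4 → host 1  [load 23/28]
  4 → host 1  [load 27/28]
  26 → host 3 (new)  [load 26/28]
  6 → host 2  [load 23/28]
  23 → host 4 (new)  [load 23/28]
  12 → host 5 (new)  [load 12/28]
  15 → host 5  [load 27/28]
  15 → host 6 (new)  [load 15/28]
  18 → host 7 (new)  [load 18/28]
7 hosts opened.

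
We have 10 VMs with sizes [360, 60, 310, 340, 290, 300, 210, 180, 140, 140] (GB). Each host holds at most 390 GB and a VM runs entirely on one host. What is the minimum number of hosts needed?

7

Total = 360 + 340 + 310 + 300 + 290 + 210 + 180 + 140 + 140 + 60 = 2330 GB.
Lower bound: ⌈2330/390⌉ = 6 hosts.
A packing using 7 hosts:
  host 1: 360 = 360
  host 2: 340 = 340
  host 3: 310 + 60 = 370
  host 4: 300 = 300
  host 5: 290 = 290
  host 6: 210 + 180 = 390
  host 7: 140 + 140 = 280
No arrangement into 6 hosts stays within capacity, so 7 is optimal.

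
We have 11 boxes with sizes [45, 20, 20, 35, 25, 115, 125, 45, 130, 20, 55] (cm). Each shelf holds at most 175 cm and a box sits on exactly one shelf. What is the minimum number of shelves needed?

Total = 130 + 125 + 115 + 55 + 45 + 45 + 35 + 25 + 20 + 20 + 20 = 635 cm.
Lower bound: ⌈635/175⌉ = 4 shelves.
A packing using 4 shelves:
  shelf 1: 130 + 45 = 175
  shelf 2: 125 + 45 = 170
  shelf 3: 115 + 55 = 170
  shelf 4: 35 + 25 + 20 + 20 + 20 = 120
This matches the lower bound, so 4 is optimal.

4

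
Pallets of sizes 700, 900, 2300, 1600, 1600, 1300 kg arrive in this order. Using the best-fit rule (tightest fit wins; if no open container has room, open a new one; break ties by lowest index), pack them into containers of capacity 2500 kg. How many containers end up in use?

  700 → container 1 (new)  [load 700/2500]
  900 → container 1  [load 1600/2500]
  2300 → container 2 (new)  [load 2300/2500]
  1600 → container 3 (new)  [load 1600/2500]
  1600 → container 4 (new)  [load 1600/2500]
  1300 → container 5 (new)  [load 1300/2500]
5 containers opened.

5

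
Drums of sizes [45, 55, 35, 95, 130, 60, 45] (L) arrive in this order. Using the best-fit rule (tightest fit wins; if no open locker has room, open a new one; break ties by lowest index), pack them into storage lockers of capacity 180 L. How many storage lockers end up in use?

3

  45 → locker 1 (new)  [load 45/180]
  55 → locker 1  [load 100/180]
  35 → locker 1  [load 135/180]
  95 → locker 2 (new)  [load 95/180]
  130 → locker 3 (new)  [load 130/180]
  60 → locker 2  [load 155/180]
  45 → locker 1  [load 180/180]
3 storage lockers opened.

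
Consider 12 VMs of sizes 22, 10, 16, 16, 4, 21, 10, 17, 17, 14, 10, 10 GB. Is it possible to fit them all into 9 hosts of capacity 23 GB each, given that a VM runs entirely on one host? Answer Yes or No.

Yes

A valid assignment using 9 hosts:
  host 1: 22 = 22
  host 2: 21 = 21
  host 3: 17 + 4 = 21
  host 4: 17 = 17
  host 5: 16 = 16
  host 6: 16 = 16
  host 7: 14 = 14
  host 8: 10 + 10 = 20
  host 9: 10 + 10 = 20
Every load is within 23 GB, so 9 hosts suffice.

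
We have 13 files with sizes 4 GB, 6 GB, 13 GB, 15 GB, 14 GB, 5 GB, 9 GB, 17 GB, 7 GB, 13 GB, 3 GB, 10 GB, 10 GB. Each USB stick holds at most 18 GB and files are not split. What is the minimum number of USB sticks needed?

8

Total = 17 + 15 + 14 + 13 + 13 + 10 + 10 + 9 + 7 + 6 + 5 + 4 + 3 = 126 GB.
Lower bound: ⌈126/18⌉ = 7 USB sticks.
A packing using 8 USB sticks:
  USB stick 1: 17 = 17
  USB stick 2: 15 + 3 = 18
  USB stick 3: 14 + 4 = 18
  USB stick 4: 13 + 5 = 18
  USB stick 5: 13 = 13
  USB stick 6: 10 + 7 = 17
  USB stick 7: 10 + 6 = 16
  USB stick 8: 9 = 9
No arrangement into 7 USB sticks stays within capacity, so 8 is optimal.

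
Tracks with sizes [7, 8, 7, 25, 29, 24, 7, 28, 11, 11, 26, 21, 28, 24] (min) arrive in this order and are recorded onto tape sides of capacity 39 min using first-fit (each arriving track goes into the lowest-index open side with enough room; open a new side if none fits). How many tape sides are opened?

  7 → side 1 (new)  [load 7/39]
  8 → side 1  [load 15/39]
  7 → side 1  [load 22/39]
  25 → side 2 (new)  [load 25/39]
  29 → side 3 (new)  [load 29/39]
  24 → side 4 (new)  [load 24/39]
  7 → side 1  [load 29/39]
  28 → side 5 (new)  [load 28/39]
  11 → side 2  [load 36/39]
  11 → side 4  [load 35/39]
  26 → side 6 (new)  [load 26/39]
  21 → side 7 (new)  [load 21/39]
  28 → side 8 (new)  [load 28/39]
  24 → side 9 (new)  [load 24/39]
9 tape sides opened.

9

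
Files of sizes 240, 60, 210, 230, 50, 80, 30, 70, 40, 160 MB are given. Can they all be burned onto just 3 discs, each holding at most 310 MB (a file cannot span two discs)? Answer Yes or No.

No

Total = 1170 MB; ⌈1170/310⌉ = 4.
At least 4 discs are required, but only 3 are allowed.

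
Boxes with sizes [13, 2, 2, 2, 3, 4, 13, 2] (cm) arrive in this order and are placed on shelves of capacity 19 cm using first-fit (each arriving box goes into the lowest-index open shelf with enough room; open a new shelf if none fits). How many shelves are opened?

  13 → shelf 1 (new)  [load 13/19]
  2 → shelf 1  [load 15/19]
  2 → shelf 1  [load 17/19]
  2 → shelf 1  [load 19/19]
  3 → shelf 2 (new)  [load 3/19]
  4 → shelf 2  [load 7/19]
  13 → shelf 3 (new)  [load 13/19]
  2 → shelf 2  [load 9/19]
3 shelves opened.

3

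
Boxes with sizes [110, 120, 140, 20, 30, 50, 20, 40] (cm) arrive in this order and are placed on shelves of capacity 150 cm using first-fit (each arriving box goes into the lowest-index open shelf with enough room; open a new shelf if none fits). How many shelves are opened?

  110 → shelf 1 (new)  [load 110/150]
  120 → shelf 2 (new)  [load 120/150]
  140 → shelf 3 (new)  [load 140/150]
  20 → shelf 1  [load 130/150]
  30 → shelf 2  [load 150/150]
  50 → shelf 4 (new)  [load 50/150]
  20 → shelf 1  [load 150/150]
  40 → shelf 4  [load 90/150]
4 shelves opened.

4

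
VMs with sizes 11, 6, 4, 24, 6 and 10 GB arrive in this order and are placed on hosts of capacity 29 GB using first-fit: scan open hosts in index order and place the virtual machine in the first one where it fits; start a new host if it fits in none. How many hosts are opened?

  11 → host 1 (new)  [load 11/29]
  6 → host 1  [load 17/29]
  4 → host 1  [load 21/29]
  24 → host 2 (new)  [load 24/29]
  6 → host 1  [load 27/29]
  10 → host 3 (new)  [load 10/29]
3 hosts opened.

3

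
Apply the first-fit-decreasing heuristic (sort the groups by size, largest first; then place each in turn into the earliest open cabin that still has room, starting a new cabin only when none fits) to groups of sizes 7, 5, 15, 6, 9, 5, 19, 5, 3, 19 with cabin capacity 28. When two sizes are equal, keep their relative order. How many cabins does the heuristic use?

Sorted descending: 19, 19, 15, 9, 7, 6, 5, 5, 5, 3.
  19 → cabin 1 (new)  [load 19/28]
  19 → cabin 2 (new)  [load 19/28]
  15 → cabin 3 (new)  [load 15/28]
  9 → cabin 1  [load 28/28]
  7 → cabin 2  [load 26/28]
  6 → cabin 3  [load 21/28]
  5 → cabin 3  [load 26/28]
  5 → cabin 4 (new)  [load 5/28]
  5 → cabin 4  [load 10/28]
  3 → cabin 4  [load 13/28]
4 cabins opened.

4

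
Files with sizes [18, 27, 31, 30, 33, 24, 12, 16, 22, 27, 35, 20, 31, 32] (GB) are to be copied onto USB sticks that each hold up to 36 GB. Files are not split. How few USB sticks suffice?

Total = 35 + 33 + 32 + 31 + 31 + 30 + 27 + 27 + 24 + 22 + 20 + 18 + 16 + 12 = 358 GB.
Lower bound: ⌈358/36⌉ = 10 USB sticks.
Also, 11 files each exceed 18 GB, and no two of those can share a USB stick, so at least 11 USB sticks are needed.
A packing using 12 USB sticks:
  USB stick 1: 35 = 35
  USB stick 2: 33 = 33
  USB stick 3: 32 = 32
  USB stick 4: 31 = 31
  USB stick 5: 31 = 31
  USB stick 6: 30 = 30
  USB stick 7: 27 = 27
  USB stick 8: 27 = 27
  USB stick 9: 24 + 12 = 36
  USB stick 10: 22 = 22
  USB stick 11: 20 + 16 = 36
  USB stick 12: 18 = 18
No arrangement into 11 USB sticks stays within capacity, so 12 is optimal.

12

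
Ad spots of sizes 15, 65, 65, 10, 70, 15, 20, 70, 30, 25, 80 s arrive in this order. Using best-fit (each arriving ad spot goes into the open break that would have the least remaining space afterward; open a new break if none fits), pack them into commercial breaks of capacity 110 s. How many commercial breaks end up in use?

  15 → break 1 (new)  [load 15/110]
  65 → break 1  [load 80/110]
  65 → break 2 (new)  [load 65/110]
  10 → break 1  [load 90/110]
  70 → break 3 (new)  [load 70/110]
  15 → break 1  [load 105/110]
  20 → break 3  [load 90/110]
  70 → break 4 (new)  [load 70/110]
  30 → break 4  [load 100/110]
  25 → break 2  [load 90/110]
  80 → break 5 (new)  [load 80/110]
5 commercial breaks opened.

5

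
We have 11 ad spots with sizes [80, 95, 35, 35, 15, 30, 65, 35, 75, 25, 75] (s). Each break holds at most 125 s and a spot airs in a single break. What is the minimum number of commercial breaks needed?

Total = 95 + 80 + 75 + 75 + 65 + 35 + 35 + 35 + 30 + 25 + 15 = 565 s.
Lower bound: ⌈565/125⌉ = 5 commercial breaks.
A packing using 5 commercial breaks:
  break 1: 95 + 30 = 125
  break 2: 80 + 35 = 115
  break 3: 75 + 35 + 15 = 125
  break 4: 75 + 35 = 110
  break 5: 65 + 25 = 90
This matches the lower bound, so 5 is optimal.

5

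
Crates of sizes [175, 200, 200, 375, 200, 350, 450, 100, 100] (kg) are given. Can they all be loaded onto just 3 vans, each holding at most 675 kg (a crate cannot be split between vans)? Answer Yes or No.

No

Total = 2150 kg; ⌈2150/675⌉ = 4.
At least 4 vans are required, but only 3 are allowed.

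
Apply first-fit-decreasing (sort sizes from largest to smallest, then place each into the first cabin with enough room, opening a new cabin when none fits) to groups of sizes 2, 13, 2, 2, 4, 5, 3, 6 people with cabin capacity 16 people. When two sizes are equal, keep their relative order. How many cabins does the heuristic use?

3

Sorted descending: 13, 6, 5, 4, 3, 2, 2, 2.
  13 → cabin 1 (new)  [load 13/16]
  6 → cabin 2 (new)  [load 6/16]
  5 → cabin 2  [load 11/16]
  4 → cabin 2  [load 15/16]
  3 → cabin 1  [load 16/16]
  2 → cabin 3 (new)  [load 2/16]
  2 → cabin 3  [load 4/16]
  2 → cabin 3  [load 6/16]
3 cabins opened.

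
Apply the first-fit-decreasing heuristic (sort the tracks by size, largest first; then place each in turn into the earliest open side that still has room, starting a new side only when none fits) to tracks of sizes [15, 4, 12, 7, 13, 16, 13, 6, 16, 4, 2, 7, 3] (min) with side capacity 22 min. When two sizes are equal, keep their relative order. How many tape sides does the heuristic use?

6

Sorted descending: 16, 16, 15, 13, 13, 12, 7, 7, 6, 4, 4, 3, 2.
  16 → side 1 (new)  [load 16/22]
  16 → side 2 (new)  [load 16/22]
  15 → side 3 (new)  [load 15/22]
  13 → side 4 (new)  [load 13/22]
  13 → side 5 (new)  [load 13/22]
  12 → side 6 (new)  [load 12/22]
  7 → side 3  [load 22/22]
  7 → side 4  [load 20/22]
  6 → side 1  [load 22/22]
  4 → side 2  [load 20/22]
  4 → side 5  [load 17/22]
  3 → side 5  [load 20/22]
  2 → side 2  [load 22/22]
6 tape sides opened.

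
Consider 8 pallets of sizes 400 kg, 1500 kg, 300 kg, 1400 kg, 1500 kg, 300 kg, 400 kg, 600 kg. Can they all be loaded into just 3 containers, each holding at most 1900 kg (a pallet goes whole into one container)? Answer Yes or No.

Total = 6400 kg; ⌈6400/1900⌉ = 4.
At least 4 containers are required, but only 3 are allowed.

No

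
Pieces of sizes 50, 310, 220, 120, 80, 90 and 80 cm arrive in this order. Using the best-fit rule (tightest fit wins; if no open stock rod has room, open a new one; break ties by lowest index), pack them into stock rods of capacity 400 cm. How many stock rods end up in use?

3

  50 → stock rod 1 (new)  [load 50/400]
  310 → stock rod 1  [load 360/400]
  220 → stock rod 2 (new)  [load 220/400]
  120 → stock rod 2  [load 340/400]
  80 → stock rod 3 (new)  [load 80/400]
  90 → stock rod 3  [load 170/400]
  80 → stock rod 3  [load 250/400]
3 stock rods opened.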